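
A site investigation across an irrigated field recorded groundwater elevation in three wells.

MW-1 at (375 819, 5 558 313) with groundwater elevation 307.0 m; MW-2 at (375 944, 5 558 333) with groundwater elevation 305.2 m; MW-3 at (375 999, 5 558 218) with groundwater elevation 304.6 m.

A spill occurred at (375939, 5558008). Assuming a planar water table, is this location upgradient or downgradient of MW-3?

upgradient

With h = a·x + b·y + c and MW-1 as origin, the differences give:
  125·a + 20·b = -1.8
  180·a + (-95)·b = -2.4
Eliminate b (×(-95) and ×20, subtract): -15475·a = 219.00 → a = ∂h/∂x = -0.01415
Back-substitute: b = ∂h/∂y = -0.001551.
Head at (375939, 5558008) = 307.0 + (-0.01415)·(120) + (-0.001551)·(-305) = 305.77 m.
That is higher than the 304.6 m at MW-3, so the point is upgradient.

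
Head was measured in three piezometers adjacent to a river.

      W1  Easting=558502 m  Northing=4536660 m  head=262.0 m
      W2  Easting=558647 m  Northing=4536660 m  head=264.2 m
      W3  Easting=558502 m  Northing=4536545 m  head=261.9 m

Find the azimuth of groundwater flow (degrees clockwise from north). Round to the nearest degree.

267°

∂h/∂x = (264.2 − 262.0) / (558647 − 558502) = +0.01517
∂h/∂y = (261.9 − 262.0) / (4536545 − 4536660) = +0.0008696
Flow direction (−∇h) has components (-0.01517 E, -0.0008696 N).
Azimuth = atan2(E, N) = atan2(-0.01517, -0.0008696) = 266.7° ≈ 267°.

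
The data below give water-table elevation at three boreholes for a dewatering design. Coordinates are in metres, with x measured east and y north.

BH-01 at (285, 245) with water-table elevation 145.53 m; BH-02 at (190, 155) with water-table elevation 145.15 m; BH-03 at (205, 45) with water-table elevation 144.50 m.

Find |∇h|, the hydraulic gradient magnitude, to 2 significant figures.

With h = a·x + b·y + c and BH-01 as origin, the differences give:
  (-95)·a + (-90)·b = -0.38
  (-80)·a + (-200)·b = -1.03
Eliminate b (×(-200) and ×(-90), subtract): 11800·a = -16.700 → a = ∂h/∂x = -0.001415
Back-substitute: b = ∂h/∂y = +0.005716.
|∇h| = √(-0.001415² + 0.005716²) = 0.005889

0.0059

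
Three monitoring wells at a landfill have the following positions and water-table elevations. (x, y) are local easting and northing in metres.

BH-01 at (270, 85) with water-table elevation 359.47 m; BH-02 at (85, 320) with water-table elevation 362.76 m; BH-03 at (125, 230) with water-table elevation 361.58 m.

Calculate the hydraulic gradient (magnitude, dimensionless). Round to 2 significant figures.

Differences from BH-01: to BH-02 (Δx, Δy, Δh) = (-185, 235, +3.29); to BH-03 = (-145, 145, +2.11).
Determinant of the coordinate differences = (-185)·145 − (-145)·235 = 7250.
∂h/∂x = [(+3.29)·145 − (+2.11)·235] / 7250 = -0.002593
∂h/∂y = [(-185)·(+2.11) − (-145)·(+3.29)] / 7250 = +0.01196
|∇h| = √(-0.002593² + 0.01196²) = 0.01224

0.012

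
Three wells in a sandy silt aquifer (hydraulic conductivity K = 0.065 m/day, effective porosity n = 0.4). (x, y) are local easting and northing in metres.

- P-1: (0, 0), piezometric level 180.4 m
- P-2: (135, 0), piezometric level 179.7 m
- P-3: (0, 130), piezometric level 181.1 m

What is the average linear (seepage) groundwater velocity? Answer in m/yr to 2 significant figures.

0.44 m/yr

∂h/∂x = (179.7 − 180.4) / (135 − 0) = -0.005185
∂h/∂y = (181.1 − 180.4) / (130 − 0) = +0.005385
|∇h| = √(-0.005185² + 0.005385²) = 0.007475
Seepage velocity v = K·i/n = 0.065 × 0.007475 / 0.4 = 0.001215 m/day = 0.4438 m/yr.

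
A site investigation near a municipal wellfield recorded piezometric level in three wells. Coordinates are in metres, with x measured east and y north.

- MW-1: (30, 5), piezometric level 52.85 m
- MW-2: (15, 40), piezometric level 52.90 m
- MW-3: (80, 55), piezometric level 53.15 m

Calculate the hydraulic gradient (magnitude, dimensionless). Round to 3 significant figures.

0.00425

Differences from MW-1: to MW-2 (Δx, Δy, Δh) = (-15, 35, +0.05); to MW-3 = (50, 50, +0.30).
Solve a·Δx + b·Δy = Δh: det = (-15)·50 − 50·35 = -2500.
∂h/∂x = [(+0.05)·50 − (+0.30)·35] / -2500 = +0.003200
∂h/∂y = [(-15)·(+0.30) − 50·(+0.05)] / -2500 = +0.002800
|∇h| = √(0.003200² + 0.002800²) = 0.004252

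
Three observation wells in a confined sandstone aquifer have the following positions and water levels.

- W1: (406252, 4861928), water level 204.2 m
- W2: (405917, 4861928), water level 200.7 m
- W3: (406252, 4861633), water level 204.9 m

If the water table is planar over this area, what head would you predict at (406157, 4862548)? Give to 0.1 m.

201.7 m

∂h/∂x = (200.7 − 204.2) / (405917 − 406252) = +0.01045
∂h/∂y = (204.9 − 204.2) / (4861633 − 4861928) = -0.002373
h(406157, 4862548) = 204.2 + (+0.01045)·(-95) + (-0.002373)·(620) = 204.2 -0.993 -1.471 = 201.736 m.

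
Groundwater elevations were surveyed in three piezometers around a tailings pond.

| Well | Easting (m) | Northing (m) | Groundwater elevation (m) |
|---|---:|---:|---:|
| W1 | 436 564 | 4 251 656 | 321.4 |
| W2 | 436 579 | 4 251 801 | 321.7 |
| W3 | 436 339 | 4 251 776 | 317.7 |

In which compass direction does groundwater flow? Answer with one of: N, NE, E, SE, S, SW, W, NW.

W

With h = a·x + b·y + c and W1 as origin, the differences give:
  15·a + 145·b = +0.3
  (-225)·a + 120·b = -3.7
Eliminate b (×120 and ×145, subtract): 34425·a = 572.50 → a = ∂h/∂x = +0.01663
Back-substitute: b = ∂h/∂y = +0.0003486.
Flow = −∇h = (-0.01663 east, -0.0003486 north), which points west.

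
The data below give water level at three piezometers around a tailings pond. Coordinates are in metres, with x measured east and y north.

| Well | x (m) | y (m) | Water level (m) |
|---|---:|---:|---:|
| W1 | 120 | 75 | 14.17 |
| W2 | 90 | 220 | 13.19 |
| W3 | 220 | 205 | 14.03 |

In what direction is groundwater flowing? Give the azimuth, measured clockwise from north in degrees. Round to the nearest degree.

314°

Differences from W1: to W2 (Δx, Δy, Δh) = (-30, 145, -0.98); to W3 = (100, 130, -0.14).
Determinant of the coordinate differences = (-30)·130 − 100·145 = -18400.
∂h/∂x = [(-0.98)·130 − (-0.14)·145] / -18400 = +0.005821
∂h/∂y = [(-30)·(-0.14) − 100·(-0.98)] / -18400 = -0.005554
Flow direction (−∇h) has components (-0.005821 E, +0.005554 N).
Azimuth = atan2(E, N) = atan2(-0.005821, +0.005554) = 313.7° ≈ 314°.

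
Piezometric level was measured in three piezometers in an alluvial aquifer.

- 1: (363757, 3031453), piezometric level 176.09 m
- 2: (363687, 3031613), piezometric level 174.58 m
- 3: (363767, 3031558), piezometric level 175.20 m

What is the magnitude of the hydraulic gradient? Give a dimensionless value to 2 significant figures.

With h = a·x + b·y + c and 1 as origin, the differences give:
  (-70)·a + 160·b = -1.51
  10·a + 105·b = -0.89
Eliminate b (×105 and ×160, subtract): -8950·a = -16.150 → a = ∂h/∂x = +0.001804
Back-substitute: b = ∂h/∂y = -0.008648.
|∇h| = √(0.001804² + -0.008648²) = 0.008834

0.0088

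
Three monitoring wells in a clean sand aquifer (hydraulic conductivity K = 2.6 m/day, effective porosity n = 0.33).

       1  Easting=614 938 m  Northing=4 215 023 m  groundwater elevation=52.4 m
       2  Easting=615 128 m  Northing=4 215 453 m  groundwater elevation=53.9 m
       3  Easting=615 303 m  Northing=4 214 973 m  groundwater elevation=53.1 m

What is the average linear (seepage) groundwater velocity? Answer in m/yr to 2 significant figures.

9.7 m/yr

With h = a·x + b·y + c and 1 as origin, the differences give:
  190·a + 430·b = +1.5
  365·a + (-50)·b = +0.7
Eliminate b (×(-50) and ×430, subtract): -166450·a = -376.00 → a = ∂h/∂x = +0.002259
Back-substitute: b = ∂h/∂y = +0.002490.
|∇h| = √(0.002259² + 0.002490²) = 0.003362
Seepage velocity v = K·i/n = 2.6 × 0.003362 / 0.33 = 0.02649 m/day = 9.675 m/yr.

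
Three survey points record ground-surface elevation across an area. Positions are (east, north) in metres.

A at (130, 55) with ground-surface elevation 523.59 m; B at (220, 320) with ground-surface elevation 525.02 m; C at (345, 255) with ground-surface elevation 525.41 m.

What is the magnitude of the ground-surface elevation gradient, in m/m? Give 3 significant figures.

Taking A as reference: B−A = (90, 265, +1.43); C−A = (215, 200, +1.82).
Solve a·Δx + b·Δy = Δz: det = 90·200 − 215·265 = -38975.
∂z/∂x = [(+1.43)·200 − (+1.82)·265] / -38975 = +0.005037
∂z/∂y = [90·(+1.82) − 215·(+1.43)] / -38975 = +0.003686
|∇f| = √(0.005037² + 0.003686²) = 0.006242 m/m

0.00624 m/m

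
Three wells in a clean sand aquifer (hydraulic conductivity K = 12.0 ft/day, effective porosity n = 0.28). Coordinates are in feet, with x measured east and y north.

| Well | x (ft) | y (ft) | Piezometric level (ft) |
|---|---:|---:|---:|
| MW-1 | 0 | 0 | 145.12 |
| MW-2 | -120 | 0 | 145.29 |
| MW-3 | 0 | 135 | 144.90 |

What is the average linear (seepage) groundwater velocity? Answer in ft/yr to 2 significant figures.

∂h/∂x = (145.29 − 145.12) / (-120 − 0) = -0.001417
∂h/∂y = (144.90 − 145.12) / (135 − 0) = -0.001630
|∇h| = √(-0.001417² + -0.001630²) = 0.00216
Seepage velocity v = K·i/n = 12.0 × 0.00216 / 0.28 = 0.09257 ft/day = 33.81 ft/yr.

34 ft/yr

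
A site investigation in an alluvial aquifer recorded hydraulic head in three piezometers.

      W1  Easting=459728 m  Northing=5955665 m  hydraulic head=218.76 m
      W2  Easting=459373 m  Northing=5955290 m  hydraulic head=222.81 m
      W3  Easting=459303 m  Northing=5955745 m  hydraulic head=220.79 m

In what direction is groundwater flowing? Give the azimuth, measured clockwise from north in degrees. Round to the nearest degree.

047°

With h = a·x + b·y + c and W1 as origin, the differences give:
  (-355)·a + (-375)·b = +4.05
  (-425)·a + 80·b = +2.03
Eliminate b (×80 and ×(-375), subtract): -187775·a = 1085.250 → a = ∂h/∂x = -0.005780
Back-substitute: b = ∂h/∂y = -0.005329.
Flow direction (−∇h) has components (+0.005780 E, +0.005329 N).
Azimuth = atan2(E, N) = atan2(+0.005780, +0.005329) = 47.3° ≈ 047°.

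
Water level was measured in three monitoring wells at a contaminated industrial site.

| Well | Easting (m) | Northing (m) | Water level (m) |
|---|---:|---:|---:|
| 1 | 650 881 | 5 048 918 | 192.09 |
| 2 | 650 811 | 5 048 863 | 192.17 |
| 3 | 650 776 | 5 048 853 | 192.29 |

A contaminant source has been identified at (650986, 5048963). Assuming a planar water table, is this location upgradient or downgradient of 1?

With h = a·x + b·y + c and 1 as origin, the differences give:
  (-70)·a + (-55)·b = +0.08
  (-105)·a + (-65)·b = +0.20
Eliminate b (×(-65) and ×(-55), subtract): -1225·a = 5.800 → a = ∂h/∂x = -0.004735
Back-substitute: b = ∂h/∂y = +0.004571.
Head at (650986, 5048963) = 192.09 + (-0.004735)·(105) + (+0.004571)·(45) = 191.80 m.
That is lower than the 192.09 m at 1, so the point is downgradient.

downgradient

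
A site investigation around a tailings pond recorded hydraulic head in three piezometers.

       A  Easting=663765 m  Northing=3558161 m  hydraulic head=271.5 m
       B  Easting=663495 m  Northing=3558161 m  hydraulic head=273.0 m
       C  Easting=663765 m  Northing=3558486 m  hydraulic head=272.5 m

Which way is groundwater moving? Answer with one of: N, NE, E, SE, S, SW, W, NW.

SE

∂h/∂x = (273.0 − 271.5) / (663495 − 663765) = -0.005556
∂h/∂y = (272.5 − 271.5) / (3558486 − 3558161) = +0.003077
Flow = −∇h = (+0.005556 east, -0.003077 north), which points southeast.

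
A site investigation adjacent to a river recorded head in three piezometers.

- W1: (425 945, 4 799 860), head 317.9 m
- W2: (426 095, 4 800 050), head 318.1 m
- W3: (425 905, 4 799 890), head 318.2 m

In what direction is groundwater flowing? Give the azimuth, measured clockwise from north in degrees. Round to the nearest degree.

136°

Taking W1 as reference: W2−W1 = (150, 190, +0.2); W3−W1 = (-40, 30, +0.3).
Solve a·Δx + b·Δy = Δh: det = 150·30 − (-40)·190 = 12100.
∂h/∂x = [(+0.2)·30 − (+0.3)·190] / 12100 = -0.004215
∂h/∂y = [150·(+0.3) − (-40)·(+0.2)] / 12100 = +0.004380
Flow direction (−∇h) has components (+0.004215 E, -0.004380 N).
Azimuth = atan2(E, N) = atan2(+0.004215, -0.004380) = 136.1° ≈ 136°.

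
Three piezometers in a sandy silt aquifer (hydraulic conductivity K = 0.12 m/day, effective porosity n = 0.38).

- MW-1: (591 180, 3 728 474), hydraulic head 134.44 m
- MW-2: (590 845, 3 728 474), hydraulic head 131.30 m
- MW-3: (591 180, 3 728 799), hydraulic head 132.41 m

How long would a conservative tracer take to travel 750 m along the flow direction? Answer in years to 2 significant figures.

580 years

∂h/∂x = (131.30 − 134.44) / (590845 − 591180) = +0.009373
∂h/∂y = (132.41 − 134.44) / (3728799 − 3728474) = -0.006246
|∇h| = √(0.009373² + -0.006246²) = 0.01126
Seepage velocity v = K·i/n = 0.12 × 0.01126 / 0.38 = 0.003556 m/day.
t = 750 / 0.003556 = 2.109e+05 days = 577 years.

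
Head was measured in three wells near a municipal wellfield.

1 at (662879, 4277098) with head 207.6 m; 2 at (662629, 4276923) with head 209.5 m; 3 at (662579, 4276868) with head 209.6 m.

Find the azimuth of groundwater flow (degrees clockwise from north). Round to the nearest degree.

129°

With h = a·x + b·y + c and 1 as origin, the differences give:
  (-250)·a + (-175)·b = +1.9
  (-300)·a + (-230)·b = +2.0
Eliminate b (×(-230) and ×(-175), subtract): 5000·a = -87.00 → a = ∂h/∂x = -0.01740
Back-substitute: b = ∂h/∂y = +0.01400.
Flow direction (−∇h) has components (+0.01740 E, -0.01400 N).
Azimuth = atan2(E, N) = atan2(+0.01740, -0.01400) = 128.8° ≈ 129°.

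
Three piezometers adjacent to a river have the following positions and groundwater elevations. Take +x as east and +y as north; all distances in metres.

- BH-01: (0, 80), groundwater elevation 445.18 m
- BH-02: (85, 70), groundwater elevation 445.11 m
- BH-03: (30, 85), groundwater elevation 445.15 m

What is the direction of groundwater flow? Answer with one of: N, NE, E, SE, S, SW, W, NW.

Three-point gradient (reference BH-01): Δ to BH-02 = (85, -10, -0.07), Δ to BH-03 = (30, 5, -0.03).
∂h/∂x = -0.0008966, ∂h/∂y = -0.0006207 (det = 725).
Flow = −∇h = (+0.0008966 east, +0.0006207 north), which points northeast.

NE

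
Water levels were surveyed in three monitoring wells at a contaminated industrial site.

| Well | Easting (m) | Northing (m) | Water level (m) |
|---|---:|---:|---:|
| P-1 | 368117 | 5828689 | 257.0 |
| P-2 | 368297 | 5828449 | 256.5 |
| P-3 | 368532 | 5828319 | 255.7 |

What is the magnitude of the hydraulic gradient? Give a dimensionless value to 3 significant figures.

0.00393

Differences from P-1: to P-2 (Δx, Δy, Δh) = (180, -240, -0.5); to P-3 = (415, -370, -1.3).
Solve a·Δx + b·Δy = Δh: det = 180·(-370) − 415·(-240) = 33000.
∂h/∂x = [(-0.5)·(-370) − (-1.3)·(-240)] / 33000 = -0.003848
∂h/∂y = [180·(-1.3) − 415·(-0.5)] / 33000 = -0.0008030
|∇h| = √(-0.003848² + -0.0008030²) = 0.003931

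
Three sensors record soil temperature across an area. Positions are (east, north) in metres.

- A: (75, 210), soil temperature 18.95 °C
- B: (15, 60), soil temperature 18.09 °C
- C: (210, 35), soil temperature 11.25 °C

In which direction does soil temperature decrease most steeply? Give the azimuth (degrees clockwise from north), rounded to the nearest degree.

Three-point gradient (reference A): Δ to B = (-60, -150, -0.86), Δ to C = (135, -175, -7.70).
∂T/∂x = -0.03267, ∂T/∂y = +0.01880 (det = 30750).
Steepest decrease is along −∇f: components (+0.03267 E, -0.01880 N).
Azimuth = atan2(+0.03267, -0.01880) = 119.9° ≈ 120°.

120°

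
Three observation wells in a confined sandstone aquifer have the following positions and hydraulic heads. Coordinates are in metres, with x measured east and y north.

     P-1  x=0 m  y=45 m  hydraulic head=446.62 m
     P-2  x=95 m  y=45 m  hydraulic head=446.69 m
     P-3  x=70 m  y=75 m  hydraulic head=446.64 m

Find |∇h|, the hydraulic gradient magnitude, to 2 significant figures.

Differences from P-1: to P-2 (Δx, Δy, Δh) = (95, 0, +0.07); to P-3 = (70, 30, +0.02).
Solve a·Δx + b·Δy = Δh: det = 95·30 − 70·0 = 2850.
∂h/∂x = [(+0.07)·30 − (+0.02)·0] / 2850 = +0.0007368
∂h/∂y = [95·(+0.02) − 70·(+0.07)] / 2850 = -0.001053
|∇h| = √(0.0007368² + -0.001053²) = 0.001285

0.0013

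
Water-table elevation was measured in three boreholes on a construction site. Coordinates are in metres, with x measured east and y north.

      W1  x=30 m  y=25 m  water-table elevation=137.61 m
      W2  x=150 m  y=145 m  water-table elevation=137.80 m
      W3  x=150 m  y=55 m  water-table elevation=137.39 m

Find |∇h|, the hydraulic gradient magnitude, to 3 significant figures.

0.00544

Taking W1 as reference: W2−W1 = (120, 120, +0.19); W3−W1 = (120, 30, -0.22).
Solve a·Δx + b·Δy = Δh: det = 120·30 − 120·120 = -10800.
∂h/∂x = [(+0.19)·30 − (-0.22)·120] / -10800 = -0.002972
∂h/∂y = [120·(-0.22) − 120·(+0.19)] / -10800 = +0.004556
|∇h| = √(-0.002972² + 0.004556²) = 0.00544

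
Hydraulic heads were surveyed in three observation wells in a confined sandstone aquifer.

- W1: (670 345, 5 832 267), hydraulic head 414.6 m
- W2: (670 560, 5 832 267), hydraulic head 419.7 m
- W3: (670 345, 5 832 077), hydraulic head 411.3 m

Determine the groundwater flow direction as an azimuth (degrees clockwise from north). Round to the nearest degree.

∂h/∂x = (419.7 − 414.6) / (670560 − 670345) = +0.02372
∂h/∂y = (411.3 − 414.6) / (5832077 − 5832267) = +0.01737
Flow direction (−∇h) has components (-0.02372 E, -0.01737 N).
Azimuth = atan2(E, N) = atan2(-0.02372, -0.01737) = 233.8° ≈ 234°.

234°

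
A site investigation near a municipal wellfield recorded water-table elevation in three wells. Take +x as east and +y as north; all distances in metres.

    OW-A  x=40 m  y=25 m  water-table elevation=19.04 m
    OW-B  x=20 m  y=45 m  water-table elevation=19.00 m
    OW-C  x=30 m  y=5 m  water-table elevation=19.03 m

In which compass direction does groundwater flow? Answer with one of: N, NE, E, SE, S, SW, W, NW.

W

Differences from OW-A: to OW-B (Δx, Δy, Δh) = (-20, 20, -0.04); to OW-C = (-10, -20, -0.01).
Determinant of the coordinate differences = (-20)·(-20) − (-10)·20 = 600.
∂h/∂x = [(-0.04)·(-20) − (-0.01)·20] / 600 = +0.001667
∂h/∂y = [(-20)·(-0.01) − (-10)·(-0.04)] / 600 = -0.0003333
Flow = −∇h = (-0.001667 east, +0.0003333 north), which points west.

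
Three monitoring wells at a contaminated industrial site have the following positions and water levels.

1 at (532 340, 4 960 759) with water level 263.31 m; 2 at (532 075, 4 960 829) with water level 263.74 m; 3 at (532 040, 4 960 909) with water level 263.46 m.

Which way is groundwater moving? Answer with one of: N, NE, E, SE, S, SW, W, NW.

NE

With h = a·x + b·y + c and 1 as origin, the differences give:
  (-265)·a + 70·b = +0.43
  (-300)·a + 150·b = +0.15
Eliminate b (×150 and ×70, subtract): -18750·a = 54.000 → a = ∂h/∂x = -0.002880
Back-substitute: b = ∂h/∂y = -0.004760.
Flow = −∇h = (+0.002880 east, +0.004760 north), which points northeast.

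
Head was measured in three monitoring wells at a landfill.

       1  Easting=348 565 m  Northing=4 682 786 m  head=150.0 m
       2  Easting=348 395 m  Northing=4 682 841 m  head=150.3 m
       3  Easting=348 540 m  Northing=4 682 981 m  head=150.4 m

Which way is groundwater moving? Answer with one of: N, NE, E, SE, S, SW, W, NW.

SE

With h = a·x + b·y + c and 1 as origin, the differences give:
  (-170)·a + 55·b = +0.3
  (-25)·a + 195·b = +0.4
Eliminate b (×195 and ×55, subtract): -31775·a = 36.50 → a = ∂h/∂x = -0.001149
Back-substitute: b = ∂h/∂y = +0.001904.
Flow = −∇h = (+0.001149 east, -0.001904 north), which points southeast.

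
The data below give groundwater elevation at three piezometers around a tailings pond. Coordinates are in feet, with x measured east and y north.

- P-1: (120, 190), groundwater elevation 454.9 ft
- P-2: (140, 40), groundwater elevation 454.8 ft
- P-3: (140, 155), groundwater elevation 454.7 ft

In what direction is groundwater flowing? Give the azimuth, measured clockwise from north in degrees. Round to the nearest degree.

Taking P-1 as reference: P-2−P-1 = (20, -150, -0.1); P-3−P-1 = (20, -35, -0.2).
Determinant of the coordinate differences = 20·(-35) − 20·(-150) = 2300.
∂h/∂x = [(-0.1)·(-35) − (-0.2)·(-150)] / 2300 = -0.01152
∂h/∂y = [20·(-0.2) − 20·(-0.1)] / 2300 = -0.0008696
Flow direction (−∇h) has components (+0.01152 E, +0.0008696 N).
Azimuth = atan2(E, N) = atan2(+0.01152, +0.0008696) = 85.7° ≈ 086°.

086°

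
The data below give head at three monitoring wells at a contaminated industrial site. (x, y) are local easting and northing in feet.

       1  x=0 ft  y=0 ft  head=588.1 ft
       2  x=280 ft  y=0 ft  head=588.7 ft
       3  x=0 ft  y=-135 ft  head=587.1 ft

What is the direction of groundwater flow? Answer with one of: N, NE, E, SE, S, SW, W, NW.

∂h/∂x = (588.7 − 588.1) / (280 − 0) = +0.002143
∂h/∂y = (587.1 − 588.1) / (-135 − 0) = +0.007407
Flow = −∇h = (-0.002143 east, -0.007407 north), which points south.

S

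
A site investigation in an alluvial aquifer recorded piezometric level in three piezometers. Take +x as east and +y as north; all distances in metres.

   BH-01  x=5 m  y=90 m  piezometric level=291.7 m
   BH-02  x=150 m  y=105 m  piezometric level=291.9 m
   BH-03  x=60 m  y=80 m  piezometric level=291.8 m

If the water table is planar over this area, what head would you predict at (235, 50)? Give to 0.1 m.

292.1 m

Taking BH-01 as reference: BH-02−BH-01 = (145, 15, +0.2); BH-03−BH-01 = (55, -10, +0.1).
Determinant of the coordinate differences = 145·(-10) − 55·15 = -2275.
∂h/∂x = [(+0.2)·(-10) − (+0.1)·15] / -2275 = +0.001538
∂h/∂y = [145·(+0.1) − 55·(+0.2)] / -2275 = -0.001538
h(235, 50) = 291.7 + (+0.001538)·(230) + (-0.001538)·(-40) = 291.7 +0.354 +0.062 = 292.115 m.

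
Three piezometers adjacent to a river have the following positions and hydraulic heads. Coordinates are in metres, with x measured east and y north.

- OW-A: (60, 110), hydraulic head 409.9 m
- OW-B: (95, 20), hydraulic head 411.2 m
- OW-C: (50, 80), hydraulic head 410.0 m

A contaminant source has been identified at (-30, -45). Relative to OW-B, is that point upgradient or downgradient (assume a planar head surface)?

downgradient

Differences from OW-A: to OW-B (Δx, Δy, Δh) = (35, -90, +1.3); to OW-C = (-10, -30, +0.1).
Solve a·Δx + b·Δy = Δh: det = 35·(-30) − (-10)·(-90) = -1950.
∂h/∂x = [(+1.3)·(-30) − (+0.1)·(-90)] / -1950 = +0.01538
∂h/∂y = [35·(+0.1) − (-10)·(+1.3)] / -1950 = -0.008462
Head at (-30, -45) = 409.9 + (+0.01538)·(-90) + (-0.008462)·(-155) = 409.83 m.
That is lower than the 411.2 m at OW-B, so the point is downgradient.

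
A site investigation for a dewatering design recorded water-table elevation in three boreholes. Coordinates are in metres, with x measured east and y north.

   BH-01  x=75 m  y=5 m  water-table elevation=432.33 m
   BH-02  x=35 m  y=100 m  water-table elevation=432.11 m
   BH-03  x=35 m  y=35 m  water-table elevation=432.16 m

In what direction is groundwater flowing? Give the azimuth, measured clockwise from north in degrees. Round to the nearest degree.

Differences from BH-01: to BH-02 (Δx, Δy, Δh) = (-40, 95, -0.22); to BH-03 = (-40, 30, -0.17).
Solve a·Δx + b·Δy = Δh: det = (-40)·30 − (-40)·95 = 2600.
∂h/∂x = [(-0.22)·30 − (-0.17)·95] / 2600 = +0.003673
∂h/∂y = [(-40)·(-0.17) − (-40)·(-0.22)] / 2600 = -0.0007692
Flow direction (−∇h) has components (-0.003673 E, +0.0007692 N).
Azimuth = atan2(E, N) = atan2(-0.003673, +0.0007692) = 281.8° ≈ 282°.

282°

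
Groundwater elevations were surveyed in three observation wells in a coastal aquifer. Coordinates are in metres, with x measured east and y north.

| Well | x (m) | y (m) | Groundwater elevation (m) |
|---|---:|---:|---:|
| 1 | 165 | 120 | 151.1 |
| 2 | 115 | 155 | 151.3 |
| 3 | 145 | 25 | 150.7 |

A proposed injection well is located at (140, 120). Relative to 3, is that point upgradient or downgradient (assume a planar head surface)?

With h = a·x + b·y + c and 1 as origin, the differences give:
  (-50)·a + 35·b = +0.2
  (-20)·a + (-95)·b = -0.4
Eliminate b (×(-95) and ×35, subtract): 5450·a = -5.00 → a = ∂h/∂x = -0.0009174
Back-substitute: b = ∂h/∂y = +0.004404.
Head at (140, 120) = 151.1 + (-0.0009174)·(-25) + (+0.004404)·(0) = 151.12 m.
That is higher than the 150.7 m at 3, so the point is upgradient.

upgradient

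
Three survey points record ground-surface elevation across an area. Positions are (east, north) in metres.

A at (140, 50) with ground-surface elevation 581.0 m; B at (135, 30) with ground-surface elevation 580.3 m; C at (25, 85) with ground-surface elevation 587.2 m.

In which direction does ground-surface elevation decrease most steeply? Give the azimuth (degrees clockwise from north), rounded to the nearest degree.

With z = a·x + b·y + c and A as origin, the differences give:
  (-5)·a + (-20)·b = -0.7
  (-115)·a + 35·b = +6.2
Eliminate b (×35 and ×(-20), subtract): -2475·a = 99.50 → a = ∂z/∂x = -0.04020
Back-substitute: b = ∂z/∂y = +0.04505.
Steepest decrease is along −∇f: components (+0.04020 E, -0.04505 N).
Azimuth = atan2(+0.04020, -0.04505) = 138.3° ≈ 138°.

138°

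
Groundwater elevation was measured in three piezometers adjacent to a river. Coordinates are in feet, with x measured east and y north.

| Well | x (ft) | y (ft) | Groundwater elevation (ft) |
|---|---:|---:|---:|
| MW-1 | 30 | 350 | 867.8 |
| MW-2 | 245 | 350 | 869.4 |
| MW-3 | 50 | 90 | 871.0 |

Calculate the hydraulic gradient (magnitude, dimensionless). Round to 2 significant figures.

0.014

Three-point gradient (reference MW-1): Δ to MW-2 = (215, 0, +1.6), Δ to MW-3 = (20, -260, +3.2).
∂h/∂x = +0.007442, ∂h/∂y = -0.01174 (det = -55900).
|∇h| = √(0.007442² + -0.01174²) = 0.0139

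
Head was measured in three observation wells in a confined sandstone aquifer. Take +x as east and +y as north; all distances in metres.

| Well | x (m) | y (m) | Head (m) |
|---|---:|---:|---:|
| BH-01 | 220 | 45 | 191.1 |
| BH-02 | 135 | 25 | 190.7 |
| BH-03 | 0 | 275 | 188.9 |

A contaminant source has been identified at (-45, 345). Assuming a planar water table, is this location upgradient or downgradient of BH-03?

With h = a·x + b·y + c and BH-01 as origin, the differences give:
  (-85)·a + (-20)·b = -0.4
  (-220)·a + 230·b = -2.2
Eliminate b (×230 and ×(-20), subtract): -23950·a = -136.00 → a = ∂h/∂x = +0.005678
Back-substitute: b = ∂h/∂y = -0.004134.
Head at (-45, 345) = 191.1 + (+0.005678)·(-265) + (-0.004134)·(300) = 188.36 m.
That is lower than the 188.9 m at BH-03, so the point is downgradient.

downgradient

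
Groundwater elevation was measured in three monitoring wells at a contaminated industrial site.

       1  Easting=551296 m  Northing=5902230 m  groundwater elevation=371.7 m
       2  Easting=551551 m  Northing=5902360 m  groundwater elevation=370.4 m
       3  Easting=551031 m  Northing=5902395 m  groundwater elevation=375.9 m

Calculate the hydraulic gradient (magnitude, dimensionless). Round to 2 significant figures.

Taking 1 as reference: 2−1 = (255, 130, -1.3); 3−1 = (-265, 165, +4.2).
Solve a·Δx + b·Δy = Δh: det = 255·165 − (-265)·130 = 76525.
∂h/∂x = [(-1.3)·165 − (+4.2)·130] / 76525 = -0.009938
∂h/∂y = [255·(+4.2) − (-265)·(-1.3)] / 76525 = +0.009494
|∇h| = √(-0.009938² + 0.009494²) = 0.01374

0.014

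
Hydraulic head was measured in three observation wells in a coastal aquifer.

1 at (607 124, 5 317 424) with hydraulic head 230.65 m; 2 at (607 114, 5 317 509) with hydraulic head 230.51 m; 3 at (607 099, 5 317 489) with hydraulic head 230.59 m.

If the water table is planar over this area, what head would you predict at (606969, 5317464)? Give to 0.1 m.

With h = a·x + b·y + c and 1 as origin, the differences give:
  (-10)·a + 85·b = -0.14
  (-25)·a + 65·b = -0.06
Eliminate b (×65 and ×85, subtract): 1475·a = -4.000 → a = ∂h/∂x = -0.002712
Back-substitute: b = ∂h/∂y = -0.001966.
h(606969, 5317464) = 230.65 + (-0.002712)·(-155) + (-0.001966)·(40) = 230.65 +0.420 -0.079 = 230.992 m.

231.0 m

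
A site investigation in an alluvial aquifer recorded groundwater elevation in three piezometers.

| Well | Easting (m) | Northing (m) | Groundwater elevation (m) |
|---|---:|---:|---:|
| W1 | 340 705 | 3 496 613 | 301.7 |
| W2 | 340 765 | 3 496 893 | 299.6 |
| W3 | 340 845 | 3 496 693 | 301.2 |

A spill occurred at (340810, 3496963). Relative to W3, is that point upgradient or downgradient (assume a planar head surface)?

Differences from W1: to W2 (Δx, Δy, Δh) = (60, 280, -2.1); to W3 = (140, 80, -0.5).
Solve a·Δx + b·Δy = Δh: det = 60·80 − 140·280 = -34400.
∂h/∂x = [(-2.1)·80 − (-0.5)·280] / -34400 = +0.0008140
∂h/∂y = [60·(-0.5) − 140·(-2.1)] / -34400 = -0.007674
Head at (340810, 3496963) = 301.7 + (+0.0008140)·(105) + (-0.007674)·(350) = 299.10 m.
That is lower than the 301.2 m at W3, so the point is downgradient.

downgradient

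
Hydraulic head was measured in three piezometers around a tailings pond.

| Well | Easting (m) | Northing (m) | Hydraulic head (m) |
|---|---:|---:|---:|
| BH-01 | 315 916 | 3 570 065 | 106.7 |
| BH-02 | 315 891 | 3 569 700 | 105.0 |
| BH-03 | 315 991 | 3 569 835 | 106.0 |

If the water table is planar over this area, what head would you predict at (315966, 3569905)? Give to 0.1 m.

Differences from BH-01: to BH-02 (Δx, Δy, Δh) = (-25, -365, -1.7); to BH-03 = (75, -230, -0.7).
Determinant of the coordinate differences = (-25)·(-230) − 75·(-365) = 33125.
∂h/∂x = [(-1.7)·(-230) − (-0.7)·(-365)] / 33125 = +0.004091
∂h/∂y = [(-25)·(-0.7) − 75·(-1.7)] / 33125 = +0.004377
h(315966, 3569905) = 106.7 + (+0.004091)·(50) + (+0.004377)·(-160) = 106.7 +0.205 -0.700 = 106.204 m.

106.2 m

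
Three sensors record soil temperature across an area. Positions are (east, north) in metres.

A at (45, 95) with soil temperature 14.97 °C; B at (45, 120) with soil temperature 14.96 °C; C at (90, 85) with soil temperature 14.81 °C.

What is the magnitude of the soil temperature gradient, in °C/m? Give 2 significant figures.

0.0037 °C/m

Taking A as reference: B−A = (0, 25, -0.01); C−A = (45, -10, -0.16).
Solve a·Δx + b·Δy = ΔT: det = 0·(-10) − 45·25 = -1125.
∂T/∂x = [(-0.01)·(-10) − (-0.16)·25] / -1125 = -0.003644
∂T/∂y = [0·(-0.16) − 45·(-0.01)] / -1125 = -0.0004000
|∇f| = √(-0.003644² + -0.0004000²) = 0.003666 °C/m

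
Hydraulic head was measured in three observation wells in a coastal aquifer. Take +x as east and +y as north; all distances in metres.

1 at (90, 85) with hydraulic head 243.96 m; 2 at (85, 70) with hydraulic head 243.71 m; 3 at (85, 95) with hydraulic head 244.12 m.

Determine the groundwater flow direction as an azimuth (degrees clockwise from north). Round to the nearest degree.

183°

Differences from 1: to 2 (Δx, Δy, Δh) = (-5, -15, -0.25); to 3 = (-5, 10, +0.16).
Determinant of the coordinate differences = (-5)·10 − (-5)·(-15) = -125.
∂h/∂x = [(-0.25)·10 − (+0.16)·(-15)] / -125 = +0.0008000
∂h/∂y = [(-5)·(+0.16) − (-5)·(-0.25)] / -125 = +0.01640
Flow direction (−∇h) has components (-0.0008000 E, -0.01640 N).
Azimuth = atan2(E, N) = atan2(-0.0008000, -0.01640) = 182.8° ≈ 183°.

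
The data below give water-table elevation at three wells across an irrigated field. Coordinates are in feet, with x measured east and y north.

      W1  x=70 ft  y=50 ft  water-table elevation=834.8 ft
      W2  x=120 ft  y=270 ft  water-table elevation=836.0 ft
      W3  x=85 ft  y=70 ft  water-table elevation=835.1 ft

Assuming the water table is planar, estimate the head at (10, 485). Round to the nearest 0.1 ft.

834.3 ft

With h = a·x + b·y + c and W1 as origin, the differences give:
  50·a + 220·b = +1.2
  15·a + 20·b = +0.3
Eliminate b (×20 and ×220, subtract): -2300·a = -42.00 → a = ∂h/∂x = +0.01826
Back-substitute: b = ∂h/∂y = +0.001304.
h(10, 485) = 834.8 + (+0.01826)·(-60) + (+0.001304)·(435) = 834.8 -1.096 +0.567 = 834.272 ft.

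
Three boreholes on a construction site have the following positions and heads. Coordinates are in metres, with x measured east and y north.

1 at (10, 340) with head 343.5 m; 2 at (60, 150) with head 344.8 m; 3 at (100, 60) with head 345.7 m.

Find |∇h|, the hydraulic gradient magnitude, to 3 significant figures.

0.0176

With h = a·x + b·y + c and 1 as origin, the differences give:
  50·a + (-190)·b = +1.3
  90·a + (-280)·b = +2.2
Eliminate b (×(-280) and ×(-190), subtract): 3100·a = 54.00 → a = ∂h/∂x = +0.01742
Back-substitute: b = ∂h/∂y = -0.002258.
|∇h| = √(0.01742² + -0.002258²) = 0.01757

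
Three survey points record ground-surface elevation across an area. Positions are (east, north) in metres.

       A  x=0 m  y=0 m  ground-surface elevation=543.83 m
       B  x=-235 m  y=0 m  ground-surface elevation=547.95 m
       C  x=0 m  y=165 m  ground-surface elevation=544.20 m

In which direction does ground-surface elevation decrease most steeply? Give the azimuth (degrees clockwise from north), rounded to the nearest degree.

097°

∂z/∂x = (547.95 − 543.83) / (-235 − 0) = -0.01753
∂z/∂y = (544.20 − 543.83) / (165 − 0) = +0.002242
Steepest decrease is along −∇f: components (+0.01753 E, -0.002242 N).
Azimuth = atan2(+0.01753, -0.002242) = 97.3° ≈ 097°.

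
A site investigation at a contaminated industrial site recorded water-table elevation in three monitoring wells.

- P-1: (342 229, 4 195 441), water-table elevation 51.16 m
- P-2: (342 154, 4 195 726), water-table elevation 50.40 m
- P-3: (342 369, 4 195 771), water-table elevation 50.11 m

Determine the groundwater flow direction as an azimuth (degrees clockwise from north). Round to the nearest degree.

With h = a·x + b·y + c and P-1 as origin, the differences give:
  (-75)·a + 285·b = -0.76
  140·a + 330·b = -1.05
Eliminate b (×330 and ×285, subtract): -64650·a = 48.450 → a = ∂h/∂x = -0.0007494
Back-substitute: b = ∂h/∂y = -0.002864.
Flow direction (−∇h) has components (+0.0007494 E, +0.002864 N).
Azimuth = atan2(E, N) = atan2(+0.0007494, +0.002864) = 14.7° ≈ 015°.

015°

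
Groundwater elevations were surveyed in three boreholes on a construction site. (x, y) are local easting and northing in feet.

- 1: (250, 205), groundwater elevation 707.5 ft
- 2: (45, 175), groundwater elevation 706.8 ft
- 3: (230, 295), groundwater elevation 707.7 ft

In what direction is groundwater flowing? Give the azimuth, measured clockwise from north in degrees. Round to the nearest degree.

226°

With h = a·x + b·y + c and 1 as origin, the differences give:
  (-205)·a + (-30)·b = -0.7
  (-20)·a + 90·b = +0.2
Eliminate b (×90 and ×(-30), subtract): -19050·a = -57.00 → a = ∂h/∂x = +0.002992
Back-substitute: b = ∂h/∂y = +0.002887.
Flow direction (−∇h) has components (-0.002992 E, -0.002887 N).
Azimuth = atan2(E, N) = atan2(-0.002992, -0.002887) = 226.0° ≈ 226°.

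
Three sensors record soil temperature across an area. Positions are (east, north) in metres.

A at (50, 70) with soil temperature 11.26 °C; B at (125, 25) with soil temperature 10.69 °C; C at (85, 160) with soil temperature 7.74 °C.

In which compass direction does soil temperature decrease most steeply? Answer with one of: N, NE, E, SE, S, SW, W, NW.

NE

Three-point gradient (reference A): Δ to B = (75, -45, -0.57), Δ to C = (35, 90, -3.52).
∂T/∂x = -0.02519, ∂T/∂y = -0.02932 (det = 8325).
Steepest decrease is along −∇f = (+0.02519 E, +0.02932 N) → northeast.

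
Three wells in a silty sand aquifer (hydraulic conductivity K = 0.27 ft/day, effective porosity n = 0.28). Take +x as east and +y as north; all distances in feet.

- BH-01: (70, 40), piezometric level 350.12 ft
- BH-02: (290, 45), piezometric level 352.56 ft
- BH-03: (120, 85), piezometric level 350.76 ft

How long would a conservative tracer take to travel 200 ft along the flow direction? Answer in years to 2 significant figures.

51 years

Three-point gradient (reference BH-01): Δ to BH-02 = (220, 5, +2.44), Δ to BH-03 = (50, 45, +0.64).
∂h/∂x = +0.01105, ∂h/∂y = +0.001948 (det = 9650).
|∇h| = √(0.01105² + 0.001948²) = 0.01122
Seepage velocity v = K·i/n = 0.27 × 0.01122 / 0.28 = 0.01082 ft/day.
t = 200 / 0.01082 = 1.848e+04 days = 50.6 years.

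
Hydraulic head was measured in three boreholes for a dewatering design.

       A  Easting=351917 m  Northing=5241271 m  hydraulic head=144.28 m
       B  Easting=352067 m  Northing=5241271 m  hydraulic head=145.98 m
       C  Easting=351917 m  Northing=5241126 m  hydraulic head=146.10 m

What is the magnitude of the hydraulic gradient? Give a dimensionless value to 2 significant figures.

∂h/∂x = (145.98 − 144.28) / (352067 − 351917) = +0.01133
∂h/∂y = (146.10 − 144.28) / (5241126 − 5241271) = -0.01255
|∇h| = √(0.01133² + -0.01255²) = 0.01691

0.017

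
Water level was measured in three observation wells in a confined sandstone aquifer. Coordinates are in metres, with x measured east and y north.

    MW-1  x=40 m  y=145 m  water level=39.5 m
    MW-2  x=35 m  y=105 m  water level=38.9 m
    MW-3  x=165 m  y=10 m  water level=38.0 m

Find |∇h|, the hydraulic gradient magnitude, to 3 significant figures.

0.0150

Taking MW-1 as reference: MW-2−MW-1 = (-5, -40, -0.6); MW-3−MW-1 = (125, -135, -1.5).
Solve a·Δx + b·Δy = Δh: det = (-5)·(-135) − 125·(-40) = 5675.
∂h/∂x = [(-0.6)·(-135) − (-1.5)·(-40)] / 5675 = +0.003700
∂h/∂y = [(-5)·(-1.5) − 125·(-0.6)] / 5675 = +0.01454
|∇h| = √(0.003700² + 0.01454²) = 0.015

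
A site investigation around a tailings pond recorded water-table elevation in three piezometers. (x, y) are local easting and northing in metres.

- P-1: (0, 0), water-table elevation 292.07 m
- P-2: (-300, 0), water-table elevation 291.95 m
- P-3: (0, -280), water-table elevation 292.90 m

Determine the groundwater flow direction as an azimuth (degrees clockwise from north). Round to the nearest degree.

∂h/∂x = (291.95 − 292.07) / (-300 − 0) = +0.0004000
∂h/∂y = (292.90 − 292.07) / (-280 − 0) = -0.002964
Flow direction (−∇h) has components (-0.0004000 E, +0.002964 N).
Azimuth = atan2(E, N) = atan2(-0.0004000, +0.002964) = 352.3° ≈ 352°.

352°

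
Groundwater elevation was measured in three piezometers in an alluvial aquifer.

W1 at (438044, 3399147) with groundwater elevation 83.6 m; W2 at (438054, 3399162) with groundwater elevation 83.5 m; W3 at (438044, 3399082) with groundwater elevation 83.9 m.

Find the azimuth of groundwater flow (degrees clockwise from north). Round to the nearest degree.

034°

With h = a·x + b·y + c and W1 as origin, the differences give:
  10·a + 15·b = -0.1
  0·a + (-65)·b = +0.3
Eliminate b (×(-65) and ×15, subtract): -650·a = 2.00 → a = ∂h/∂x = -0.003077
Back-substitute: b = ∂h/∂y = -0.004615.
Flow direction (−∇h) has components (+0.003077 E, +0.004615 N).
Azimuth = atan2(E, N) = atan2(+0.003077, +0.004615) = 33.7° ≈ 034°.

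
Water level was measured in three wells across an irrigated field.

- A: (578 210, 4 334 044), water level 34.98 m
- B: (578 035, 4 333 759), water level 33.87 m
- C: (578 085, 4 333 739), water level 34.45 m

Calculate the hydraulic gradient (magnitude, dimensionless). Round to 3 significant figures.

With h = a·x + b·y + c and A as origin, the differences give:
  (-175)·a + (-285)·b = -1.11
  (-125)·a + (-305)·b = -0.53
Eliminate b (×(-305) and ×(-285), subtract): 17750·a = 187.500 → a = ∂h/∂x = +0.01056
Back-substitute: b = ∂h/∂y = -0.002592.
|∇h| = √(0.01056² + -0.002592²) = 0.01087

0.0109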